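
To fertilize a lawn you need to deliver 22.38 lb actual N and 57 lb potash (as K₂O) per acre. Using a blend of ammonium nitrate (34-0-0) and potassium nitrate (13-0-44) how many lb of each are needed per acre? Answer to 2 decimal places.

Let a = lb of ammonium nitrate, b = lb of potassium nitrate (per acre).
N: 0.34·a + 0.13·b = 22.38
K₂O: 0·a + 0.44·b = 57
Solving simultaneously: a = 16.2914, b = 129.545.

16.29 lb ammonium nitrate, 129.55 lb potassium nitrate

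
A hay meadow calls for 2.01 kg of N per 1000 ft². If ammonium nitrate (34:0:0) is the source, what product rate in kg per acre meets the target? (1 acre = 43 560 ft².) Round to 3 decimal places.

Product per 1000 ft² = 2.01 / 34% = 5.91176 kg.
Convert to per acre: 5.91176 × 43.56 = 257.51647 kg.

257.516 kg of product per acre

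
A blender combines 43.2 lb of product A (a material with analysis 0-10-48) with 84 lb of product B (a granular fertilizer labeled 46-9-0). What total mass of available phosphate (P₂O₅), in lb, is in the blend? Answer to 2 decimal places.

P₂O₅ mass = 10%×43.2 + 9%×84 = 11.88 lb.

11.88 lb P₂O₅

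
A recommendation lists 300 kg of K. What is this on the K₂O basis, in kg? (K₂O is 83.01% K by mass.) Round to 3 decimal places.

361.402 kg K₂O

K₂O = 300 / 0.8301 = 361.4022 kg.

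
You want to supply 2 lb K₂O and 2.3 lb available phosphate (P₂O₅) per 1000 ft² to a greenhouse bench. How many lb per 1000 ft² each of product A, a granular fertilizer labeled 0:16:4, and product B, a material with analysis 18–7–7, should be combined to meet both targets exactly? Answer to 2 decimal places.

2.50 lb product A, 27.14 lb product B

With a, b = lb per 1000 ft² of product A and product B:
K₂O: 0.04·a + 0.07·b = 2
P₂O₅: 0.16·a + 0.07·b = 2.3
Eliminate a: (row1) − 0.04/0.16·(row2) → 0.0525·b = 1.425, so b = 27.1429.
Back-substitute: a = (2 − 0.07·27.1429) / 0.04 = 2.5.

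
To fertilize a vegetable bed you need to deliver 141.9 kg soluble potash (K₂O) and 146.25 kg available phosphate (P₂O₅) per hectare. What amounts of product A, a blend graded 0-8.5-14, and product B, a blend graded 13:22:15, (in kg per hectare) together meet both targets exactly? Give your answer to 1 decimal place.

With a, b = kg per hectare of product A and product B:
K₂O: 0.14·a + 0.15·b = 141.9
P₂O₅: 0.085·a + 0.22·b = 146.25
Eliminate b: (row1) − 0.15/0.22·(row2) → 0.0820455·a = 42.1841, so a = 514.155.
Then b = (146.25 − 0.085·514.155) / 0.22 = 466.122.

514.2 kg product A, 466.1 kg product B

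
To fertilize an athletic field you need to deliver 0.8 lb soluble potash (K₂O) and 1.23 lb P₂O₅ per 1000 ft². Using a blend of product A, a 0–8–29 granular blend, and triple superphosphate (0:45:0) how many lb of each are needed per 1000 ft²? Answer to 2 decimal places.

2.76 lb product A, 2.24 lb triple superphosphate

With a, b = lb per 1000 ft² of product A and triple superphosphate:
K₂O: 0.29·a + 0·b = 0.8
P₂O₅: 0.08·a + 0.45·b = 1.23
Solving simultaneously: a = 2.75862, b = 2.24291.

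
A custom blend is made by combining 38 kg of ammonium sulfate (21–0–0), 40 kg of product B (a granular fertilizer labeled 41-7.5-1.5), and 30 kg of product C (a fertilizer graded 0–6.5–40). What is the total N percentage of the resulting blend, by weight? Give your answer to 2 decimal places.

22.57% N

Total mass = 38 + 40 + 30 = 108 kg.
N mass = 21%×38 + 41%×40 + 0%×30 = 24.38 kg.
% N = 24.38 / 108 = 22.5741%.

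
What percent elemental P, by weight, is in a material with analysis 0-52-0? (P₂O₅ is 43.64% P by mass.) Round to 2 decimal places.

22.69% P

%P = 52 × 0.4364 = 22.6928%.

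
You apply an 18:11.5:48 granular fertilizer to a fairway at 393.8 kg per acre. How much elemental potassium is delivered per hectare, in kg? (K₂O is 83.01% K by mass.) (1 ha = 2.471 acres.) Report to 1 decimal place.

387.7 kg K per hectare

K₂O per acre = 393.8 × 48% = 189.024 kg.
Elemental K = 189.024 × 0.8301 = 156.909 kg per acre.
Convert to per hectare: 156.909 × 2.471 = 387.722 kg.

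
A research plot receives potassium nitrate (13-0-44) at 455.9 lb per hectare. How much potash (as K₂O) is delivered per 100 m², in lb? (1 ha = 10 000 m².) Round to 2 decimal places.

K₂O per hectare = 455.9 × 44% = 200.596 lb.
Convert to per 100 m²: 200.596 × 0.01 = 2.00596 lb.

2.01 lb K₂O per hundred sq m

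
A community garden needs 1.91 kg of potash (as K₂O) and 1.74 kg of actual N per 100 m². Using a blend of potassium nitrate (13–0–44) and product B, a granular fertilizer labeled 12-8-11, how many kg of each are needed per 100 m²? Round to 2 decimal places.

0.98 kg potassium nitrate, 13.44 kg product B

With a, b = kg per 100 m² of potassium nitrate and product B:
K₂O: 0.44·a + 0.11·b = 1.91
N: 0.13·a + 0.12·b = 1.74
Eliminate a: (row1) − 0.44/0.13·(row2) → -0.296154·b = -3.97923, so b = 13.4364.
Back-substitute: a = (1.91 − 0.11·13.4364) / 0.44 = 0.981818.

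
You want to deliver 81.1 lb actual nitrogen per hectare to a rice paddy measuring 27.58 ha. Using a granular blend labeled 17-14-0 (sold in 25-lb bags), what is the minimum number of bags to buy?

527 bags

Product per hectare = 81.1 / 17% = 477.059 lb.
Total product = 477.059 × 27.58 = 13157.3 lb.
Bags = ⌈13157.3 / 25⌉ = 527.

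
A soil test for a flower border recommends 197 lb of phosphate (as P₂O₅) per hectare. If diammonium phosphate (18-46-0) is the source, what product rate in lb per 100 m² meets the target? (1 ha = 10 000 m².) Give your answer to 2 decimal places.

4.28 lb of product per hundred sq m

Product per hectare = 197 / 46% = 428.261 lb.
Convert to per 100 m²: 428.261 × 0.01 = 4.28261 lb.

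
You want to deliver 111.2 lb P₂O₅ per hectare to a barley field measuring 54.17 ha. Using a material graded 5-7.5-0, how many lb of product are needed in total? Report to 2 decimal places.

80316.05 lb

Product per hectare = 111.2 / 7.5% = 1482.67 lb.
Total product = 1482.67 × 54.17 = 80316.053 lb.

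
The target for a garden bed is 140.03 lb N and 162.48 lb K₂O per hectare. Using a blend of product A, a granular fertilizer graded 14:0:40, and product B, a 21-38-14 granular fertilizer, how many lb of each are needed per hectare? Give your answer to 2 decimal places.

225.41 lb product A, 516.53 lb product B

Let a = lb of product A, b = lb of product B (per hectare).
N: 0.14·a + 0.21·b = 140.03
K₂O: 0.4·a + 0.14·b = 162.48
From row1: a = (140.03 − 0.21·b) / 0.14.
Into row2: 0.4·(140.03 − 0.21·b)/0.14 + 0.14·b = 162.48 → b = 516.534, a = 225.413.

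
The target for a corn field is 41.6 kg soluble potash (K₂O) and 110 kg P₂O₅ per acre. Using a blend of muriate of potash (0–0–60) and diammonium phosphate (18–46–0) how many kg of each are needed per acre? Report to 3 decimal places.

69.333 kg muriate of potash, 239.130 kg diammonium phosphate

Per-acre balance (a = muriate of potash, b = diammonium phosphate):
K₂O: 0.6·a + 0·b = 41.6
P₂O₅: 0·a + 0.46·b = 110
Solving simultaneously: a = 69.3333, b = 239.1304.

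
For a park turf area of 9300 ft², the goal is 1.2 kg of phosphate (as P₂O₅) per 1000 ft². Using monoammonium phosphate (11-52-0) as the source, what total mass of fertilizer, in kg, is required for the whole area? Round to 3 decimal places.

Product per 1000 ft² = 1.2 / 52% = 2.30769 kg.
Total product = 2.30769 × 9300 / 1000 = 21.4615 kg.

21.462 kg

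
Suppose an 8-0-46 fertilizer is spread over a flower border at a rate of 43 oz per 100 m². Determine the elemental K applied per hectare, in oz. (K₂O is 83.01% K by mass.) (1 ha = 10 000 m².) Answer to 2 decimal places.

K₂O per 100 m² = 43 × 46% = 19.78 oz.
Elemental K = 19.78 × 0.8301 = 16.4194 oz per 100 m².
Convert to per hectare: 16.4194 × 100 = 1641.938 oz.

1641.94 oz K per hectare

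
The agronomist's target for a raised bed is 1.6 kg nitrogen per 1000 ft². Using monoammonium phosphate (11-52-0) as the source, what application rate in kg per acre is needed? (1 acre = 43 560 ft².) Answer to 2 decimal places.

633.60 kg of product per acre

Product per 1000 ft² = 1.6 / 11% = 14.5455 kg.
Convert to per acre: 14.5455 × 43.56 = 633.6 kg.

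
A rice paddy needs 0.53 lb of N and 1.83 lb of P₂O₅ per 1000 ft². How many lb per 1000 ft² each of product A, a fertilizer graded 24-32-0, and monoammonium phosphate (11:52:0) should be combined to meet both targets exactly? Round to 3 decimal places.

0.829 lb product A, 3.009 lb monoammonium phosphate

With a, b = lb per 1000 ft² of product A and monoammonium phosphate:
N: 0.24·a + 0.11·b = 0.53
P₂O₅: 0.32·a + 0.52·b = 1.83
Eliminate a: (row1) − 0.24/0.32·(row2) → -0.28·b = -0.8425, so b = 3.00893.
Back-substitute: a = (0.53 − 0.11·3.00893) / 0.24 = 0.829241.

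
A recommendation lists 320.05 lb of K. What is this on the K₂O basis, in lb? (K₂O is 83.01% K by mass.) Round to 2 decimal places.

385.56 lb K₂O

K₂O = 320.05 / 0.8301 = 385.556 lb.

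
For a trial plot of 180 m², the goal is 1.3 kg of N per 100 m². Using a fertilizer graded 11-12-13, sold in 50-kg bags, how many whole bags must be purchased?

Product per 100 m² = 1.3 / 11% = 11.8182 kg.
Total product = 11.8182 × 180 / 100 = 21.2727 kg.
Bags = ⌈21.2727 / 50⌉ = 1.

1 bags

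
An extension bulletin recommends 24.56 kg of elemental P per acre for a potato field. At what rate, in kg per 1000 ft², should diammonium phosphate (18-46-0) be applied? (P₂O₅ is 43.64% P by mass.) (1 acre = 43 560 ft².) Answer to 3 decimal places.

2.809 kg of product per thousand sq ft

As P₂O₅: 24.56 / 0.4364 = 56.2786 kg per acre.
Product per acre = 56.2786 / 46% = 122.345 kg.
Convert to per 1000 ft²: 122.345 × 0.0229568 = 2.80865 kg.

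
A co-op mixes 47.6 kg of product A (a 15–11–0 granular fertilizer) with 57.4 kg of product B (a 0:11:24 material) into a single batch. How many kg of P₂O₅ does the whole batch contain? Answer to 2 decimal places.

P₂O₅ mass = 11%×47.6 + 11%×57.4 = 11.55 kg.

11.55 kg P₂O₅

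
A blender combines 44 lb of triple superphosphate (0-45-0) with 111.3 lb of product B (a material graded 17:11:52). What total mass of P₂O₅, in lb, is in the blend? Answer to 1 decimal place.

32.0 lb P₂O₅

P₂O₅ mass = 45%×44 + 11%×111.3 = 32.043 lb.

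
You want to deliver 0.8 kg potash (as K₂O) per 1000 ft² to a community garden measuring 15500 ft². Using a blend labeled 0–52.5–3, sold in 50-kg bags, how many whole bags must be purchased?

9 bags

Product per 1000 ft² = 0.8 / 3% = 26.6667 kg.
Total product = 26.6667 × 15500 / 1000 = 413.333 kg.
Bags = ⌈413.333 / 50⌉ = 9.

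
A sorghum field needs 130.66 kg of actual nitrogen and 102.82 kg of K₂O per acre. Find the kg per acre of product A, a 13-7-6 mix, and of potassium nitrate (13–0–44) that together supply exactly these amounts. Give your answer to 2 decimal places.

893.19 kg product A, 111.88 kg potassium nitrate

With a, b = kg per acre of product A and potassium nitrate:
N: 0.13·a + 0.13·b = 130.66
K₂O: 0.06·a + 0.44·b = 102.82
Solving simultaneously: a = 893.194, b = 111.883.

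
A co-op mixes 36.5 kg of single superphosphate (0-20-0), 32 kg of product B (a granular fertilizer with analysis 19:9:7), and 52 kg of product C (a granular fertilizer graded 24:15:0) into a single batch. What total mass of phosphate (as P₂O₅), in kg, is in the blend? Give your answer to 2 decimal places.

17.98 kg P₂O₅

P₂O₅ mass = 20%×36.5 + 9%×32 + 15%×52 = 17.98 kg.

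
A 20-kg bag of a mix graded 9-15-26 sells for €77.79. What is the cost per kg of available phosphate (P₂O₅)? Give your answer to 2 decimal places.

P₂O₅ in bag = 20 × 15% = 3 kg.
Cost per kg P₂O₅ = €77.79 / 3 = €25.9300.

€25.93 per kg P₂O₅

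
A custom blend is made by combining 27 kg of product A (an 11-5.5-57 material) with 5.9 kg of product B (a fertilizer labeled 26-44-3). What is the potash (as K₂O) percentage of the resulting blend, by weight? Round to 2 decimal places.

Total mass = 27 + 5.9 = 32.9 kg.
K₂O mass = 57%×27 + 3%×5.9 = 15.567 kg.
% K₂O = 15.567 / 32.9 = 47.3161%.

47.32% K₂O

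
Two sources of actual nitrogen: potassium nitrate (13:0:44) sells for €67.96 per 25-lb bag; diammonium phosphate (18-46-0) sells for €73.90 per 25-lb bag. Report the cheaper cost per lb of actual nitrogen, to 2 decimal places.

potassium nitrate: N per bag = 25 × 13% = 3.25 lb; cost = 67.96 / 3.25 = €20.9108/lb N.
diammonium phosphate: N per bag = 25 × 18% = 4.5 lb; cost = 73.90 / 4.5 = €16.4222/lb N.
diammonium phosphate is cheaper.

€16.42 per lb N (diammonium phosphate)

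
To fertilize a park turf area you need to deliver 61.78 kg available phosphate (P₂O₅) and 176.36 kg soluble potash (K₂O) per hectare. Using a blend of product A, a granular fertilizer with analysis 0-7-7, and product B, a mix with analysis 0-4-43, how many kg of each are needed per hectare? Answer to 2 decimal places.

714.69 kg product A, 293.79 kg product B

Let a = kg of product A, b = kg of product B (per hectare).
P₂O₅: 0.07·a + 0.04·b = 61.78
K₂O: 0.07·a + 0.43·b = 176.36
Eliminate a: (row1) − 0.07/0.07·(row2) → -0.39·b = -114.58, so b = 293.7949.
Back-substitute: a = (61.78 − 0.04·293.7949) / 0.07 = 714.689.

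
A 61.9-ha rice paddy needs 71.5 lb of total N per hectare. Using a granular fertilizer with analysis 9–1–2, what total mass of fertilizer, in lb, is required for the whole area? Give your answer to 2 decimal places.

Product per hectare = 71.5 / 9% = 794.444 lb.
Total product = 794.444 × 61.9 = 49176.111 lb.

49176.11 lb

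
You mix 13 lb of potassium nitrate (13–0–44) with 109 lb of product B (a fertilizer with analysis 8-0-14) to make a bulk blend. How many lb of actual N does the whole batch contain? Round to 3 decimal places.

10.410 lb N

N mass = 13%×13 + 8%×109 = 10.41 lb.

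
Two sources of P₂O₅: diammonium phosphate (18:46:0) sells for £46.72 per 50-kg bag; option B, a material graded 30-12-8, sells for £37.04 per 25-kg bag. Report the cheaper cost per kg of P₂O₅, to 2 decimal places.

diammonium phosphate: P₂O₅ per bag = 50 × 46% = 23 kg; cost = 46.72 / 23 = £2.0313/kg P₂O₅.
option B: P₂O₅ per bag = 25 × 12% = 3 kg; cost = 37.04 / 3 = £12.3467/kg P₂O₅.
diammonium phosphate is cheaper.

£2.03 per kg P₂O₅ (diammonium phosphate)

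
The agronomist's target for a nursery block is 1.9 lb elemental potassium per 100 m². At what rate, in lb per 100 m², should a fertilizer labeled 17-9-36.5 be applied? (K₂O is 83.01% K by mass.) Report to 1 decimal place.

As K₂O: 1.9 / 0.8301 = 2.28888 lb per 100 m².
Product per 100 m² = 2.28888 / 36.5% = 6.27091 lb.

6.3 lb of product per hundred sq m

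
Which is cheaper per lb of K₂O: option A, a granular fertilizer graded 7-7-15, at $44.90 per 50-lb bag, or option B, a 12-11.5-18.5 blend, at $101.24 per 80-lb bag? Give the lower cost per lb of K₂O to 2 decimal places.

option A: K₂O per bag = 50 × 15% = 7.5 lb; cost = 44.90 / 7.5 = $5.9867/lb K₂O.
option B: K₂O per bag = 80 × 18.5% = 14.8 lb; cost = 101.24 / 14.8 = $6.8405/lb K₂O.
option A is cheaper.

$5.99 per lb K₂O (option A)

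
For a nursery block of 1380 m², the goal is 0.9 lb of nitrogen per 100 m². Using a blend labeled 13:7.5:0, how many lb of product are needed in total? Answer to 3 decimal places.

95.538 lb

Product per 100 m² = 0.9 / 13% = 6.92308 lb.
Total product = 6.92308 × 1380 / 100 = 95.53846 lb.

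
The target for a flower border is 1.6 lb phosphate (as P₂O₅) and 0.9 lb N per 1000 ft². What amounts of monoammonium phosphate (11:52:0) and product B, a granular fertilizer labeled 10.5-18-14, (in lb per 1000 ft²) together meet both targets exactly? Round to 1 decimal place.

With a, b = lb per 1000 ft² of monoammonium phosphate and product B:
P₂O₅: 0.52·a + 0.18·b = 1.6
N: 0.11·a + 0.105·b = 0.9
Eliminate b: (row1) − 0.18/0.105·(row2) → 0.331429·a = 0.0571429, so a = 0.172414.
Then b = (0.9 − 0.11·0.172414) / 0.105 = 8.3908.

0.2 lb monoammonium phosphate, 8.4 lb product B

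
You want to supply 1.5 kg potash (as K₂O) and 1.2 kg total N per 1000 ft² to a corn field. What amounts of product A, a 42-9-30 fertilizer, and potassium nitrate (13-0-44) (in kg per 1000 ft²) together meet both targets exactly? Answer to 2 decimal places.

2.28 kg product A, 1.85 kg potassium nitrate

Let a = kg of product A, b = kg of potassium nitrate (per 1000 ft²).
K₂O: 0.3·a + 0.44·b = 1.5
N: 0.42·a + 0.13·b = 1.2
Eliminate b: (row1) − 0.44/0.13·(row2) → -1.12154·a = -2.56154, so a = 2.28395.
Then b = (1.2 − 0.42·2.28395) / 0.13 = 1.85185.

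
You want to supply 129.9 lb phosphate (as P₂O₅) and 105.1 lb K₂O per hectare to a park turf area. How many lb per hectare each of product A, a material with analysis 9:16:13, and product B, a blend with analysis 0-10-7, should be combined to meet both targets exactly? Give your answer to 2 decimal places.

Let a = lb of product A, b = lb of product B (per hectare).
P₂O₅: 0.16·a + 0.1·b = 129.9
K₂O: 0.13·a + 0.07·b = 105.1
Eliminate a: (row1) − 0.16/0.13·(row2) → 0.0138462·b = 0.546154, so b = 39.4444.
Back-substitute: a = (129.9 − 0.1·39.4444) / 0.16 = 787.222.

787.22 lb product A, 39.44 lb product B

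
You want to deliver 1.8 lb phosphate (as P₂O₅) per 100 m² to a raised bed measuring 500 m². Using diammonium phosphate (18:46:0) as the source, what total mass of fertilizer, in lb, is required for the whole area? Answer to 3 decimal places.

19.565 lb

Product per 100 m² = 1.8 / 46% = 3.91304 lb.
Total product = 3.91304 × 500 / 100 = 19.5652 lb.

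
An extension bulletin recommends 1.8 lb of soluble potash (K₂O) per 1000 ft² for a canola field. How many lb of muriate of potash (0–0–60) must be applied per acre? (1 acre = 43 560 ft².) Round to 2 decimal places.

Product per 1000 ft² = 1.8 / 60% = 3 lb.
Convert to per acre: 3 × 43.56 = 130.68 lb.

130.68 lb of product per acre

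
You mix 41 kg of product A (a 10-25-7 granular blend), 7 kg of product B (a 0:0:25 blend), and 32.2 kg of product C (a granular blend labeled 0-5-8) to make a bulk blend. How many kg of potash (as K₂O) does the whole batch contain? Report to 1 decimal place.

7.2 kg K₂O

K₂O mass = 7%×41 + 25%×7 + 8%×32.2 = 7.196 kg.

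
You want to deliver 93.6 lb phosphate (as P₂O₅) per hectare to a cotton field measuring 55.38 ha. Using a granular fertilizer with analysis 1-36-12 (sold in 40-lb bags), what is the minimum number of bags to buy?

Product per hectare = 93.6 / 36% = 260 lb.
Total product = 260 × 55.38 = 14398.8 lb.
Bags = ⌈14398.8 / 40⌉ = 360.

360 bags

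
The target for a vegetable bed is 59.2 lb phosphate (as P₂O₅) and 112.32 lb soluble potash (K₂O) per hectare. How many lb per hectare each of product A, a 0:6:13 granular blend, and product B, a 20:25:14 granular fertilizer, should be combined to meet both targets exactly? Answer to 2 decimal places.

Let a = lb of product A, b = lb of product B (per hectare).
P₂O₅: 0.06·a + 0.25·b = 59.2
K₂O: 0.13·a + 0.14·b = 112.32
Eliminate a: (row1) − 0.06/0.13·(row2) → 0.185385·b = 7.36, so b = 39.7012.
Back-substitute: a = (59.2 − 0.25·39.7012) / 0.06 = 821.2448.

821.24 lb product A, 39.70 lb product B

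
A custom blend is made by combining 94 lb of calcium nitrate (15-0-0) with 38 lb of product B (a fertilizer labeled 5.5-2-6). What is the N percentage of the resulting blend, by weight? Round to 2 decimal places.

12.27% N

Total mass = 94 + 38 = 132 lb.
N mass = 15%×94 + 5.5%×38 = 16.19 lb.
% N = 16.19 / 132 = 12.2652%.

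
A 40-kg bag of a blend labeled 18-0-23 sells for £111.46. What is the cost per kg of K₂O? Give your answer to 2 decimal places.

£12.12 per kg K₂O

K₂O in bag = 40 × 23% = 9.2 kg.
Cost per kg K₂O = £111.46 / 9.2 = £12.1152.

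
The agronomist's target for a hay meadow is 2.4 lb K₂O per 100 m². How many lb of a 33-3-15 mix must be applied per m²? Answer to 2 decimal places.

0.16 lb of product per sq m

Product per 100 m² = 2.4 / 15% = 16 lb.
Convert to per m²: 16 × 0.01 = 0.16 lb.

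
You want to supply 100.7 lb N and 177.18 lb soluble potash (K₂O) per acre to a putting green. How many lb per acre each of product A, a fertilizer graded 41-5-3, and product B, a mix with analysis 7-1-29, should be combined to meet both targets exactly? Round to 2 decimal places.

143.84 lb product A, 596.09 lb product B

With a, b = lb per acre of product A and product B:
N: 0.41·a + 0.07·b = 100.7
K₂O: 0.03·a + 0.29·b = 177.18
Eliminate a: (row1) − 0.41/0.03·(row2) → -3.89333·b = -2320.76, so b = 596.086.
Back-substitute: a = (100.7 − 0.07·596.086) / 0.41 = 143.839.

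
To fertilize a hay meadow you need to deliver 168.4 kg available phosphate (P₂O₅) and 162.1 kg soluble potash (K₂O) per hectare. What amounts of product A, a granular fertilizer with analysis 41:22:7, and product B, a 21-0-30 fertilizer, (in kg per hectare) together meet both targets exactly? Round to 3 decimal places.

765.455 kg product A, 361.727 kg product B

Per-hectare balance (a = product A, b = product B):
P₂O₅: 0.22·a + 0·b = 168.4
K₂O: 0.07·a + 0.3·b = 162.1
Solving simultaneously: a = 765.4545, b = 361.7273.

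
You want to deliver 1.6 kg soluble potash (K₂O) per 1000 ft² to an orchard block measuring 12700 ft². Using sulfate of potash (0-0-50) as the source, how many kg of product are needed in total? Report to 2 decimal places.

40.64 kg

Product per 1000 ft² = 1.6 / 50% = 3.2 kg.
Total product = 3.2 × 12700 / 1000 = 40.64 kg.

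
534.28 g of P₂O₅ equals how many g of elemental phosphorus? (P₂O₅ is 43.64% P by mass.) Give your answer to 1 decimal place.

P = 534.28 × 0.4364 = 233.16 g.

233.2 g P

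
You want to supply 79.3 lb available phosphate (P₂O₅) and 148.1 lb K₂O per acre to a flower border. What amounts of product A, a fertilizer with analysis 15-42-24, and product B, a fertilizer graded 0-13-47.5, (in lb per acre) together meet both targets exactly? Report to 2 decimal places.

Let a = lb of product A, b = lb of product B (per acre).
P₂O₅: 0.42·a + 0.13·b = 79.3
K₂O: 0.24·a + 0.475·b = 148.1
Solving simultaneously: a = 109.4147, b = 256.506.

109.41 lb product A, 256.51 lb product B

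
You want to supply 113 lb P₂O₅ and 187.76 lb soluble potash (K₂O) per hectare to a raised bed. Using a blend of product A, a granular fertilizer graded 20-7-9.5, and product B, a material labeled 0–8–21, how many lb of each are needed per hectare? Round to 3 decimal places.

1226.648 lb product A, 339.183 lb product B

With a, b = lb per hectare of product A and product B:
P₂O₅: 0.07·a + 0.08·b = 113
K₂O: 0.095·a + 0.21·b = 187.76
Eliminate a: (row1) − 0.07/0.095·(row2) → -0.0747368·b = -25.3495, so b = 339.1831.
Back-substitute: a = (113 − 0.08·339.1831) / 0.07 = 1226.6479.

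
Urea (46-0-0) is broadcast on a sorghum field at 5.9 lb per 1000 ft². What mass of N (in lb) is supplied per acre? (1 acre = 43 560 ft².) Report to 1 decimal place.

nitrogen per 1000 ft² = 5.9 × 46% = 2.714 lb.
Convert to per acre: 2.714 × 43.56 = 118.222 lb.

118.2 lb N per acre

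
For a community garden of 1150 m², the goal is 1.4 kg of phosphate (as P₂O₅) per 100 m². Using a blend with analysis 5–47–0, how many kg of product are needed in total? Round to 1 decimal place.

34.3 kg

Product per 100 m² = 1.4 / 47% = 2.97872 kg.
Total product = 2.97872 × 1150 / 100 = 34.2553 kg.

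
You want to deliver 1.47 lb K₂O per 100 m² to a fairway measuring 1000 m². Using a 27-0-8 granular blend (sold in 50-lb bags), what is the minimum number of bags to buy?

4 bags

Product per 100 m² = 1.47 / 8% = 18.375 lb.
Total product = 18.375 × 1000 / 100 = 183.75 lb.
Bags = ⌈183.75 / 50⌉ = 4.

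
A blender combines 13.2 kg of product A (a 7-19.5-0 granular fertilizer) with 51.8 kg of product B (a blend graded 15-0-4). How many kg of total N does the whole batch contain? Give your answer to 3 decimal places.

N mass = 7%×13.2 + 15%×51.8 = 8.694 kg.

8.694 kg N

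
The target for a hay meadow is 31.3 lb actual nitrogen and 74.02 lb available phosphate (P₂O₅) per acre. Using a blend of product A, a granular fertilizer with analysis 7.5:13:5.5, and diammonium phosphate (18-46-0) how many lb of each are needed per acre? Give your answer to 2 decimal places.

96.79 lb product A, 133.56 lb diammonium phosphate

With a, b = lb per acre of product A and diammonium phosphate:
N: 0.075·a + 0.18·b = 31.3
P₂O₅: 0.13·a + 0.46·b = 74.02
Solving simultaneously: a = 96.7928, b = 133.559.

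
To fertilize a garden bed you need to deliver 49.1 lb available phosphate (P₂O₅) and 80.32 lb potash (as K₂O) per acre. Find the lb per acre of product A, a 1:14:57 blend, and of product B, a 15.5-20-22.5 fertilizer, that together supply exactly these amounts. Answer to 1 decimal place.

60.8 lb product A, 202.9 lb product B

Per-acre balance (a = product A, b = product B):
P₂O₅: 0.14·a + 0.2·b = 49.1
K₂O: 0.57·a + 0.225·b = 80.32
Eliminate b: (row1) − 0.2/0.225·(row2) → -0.366667·a = -22.2956, so a = 60.8061.
Then b = (80.32 − 0.57·60.8061) / 0.225 = 202.936.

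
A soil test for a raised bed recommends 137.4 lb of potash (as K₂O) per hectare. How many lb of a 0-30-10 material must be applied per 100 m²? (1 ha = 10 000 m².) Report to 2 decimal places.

13.74 lb of product per hundred sq m

Product per hectare = 137.4 / 10% = 1374 lb.
Convert to per 100 m²: 1374 × 0.01 = 13.74 lb.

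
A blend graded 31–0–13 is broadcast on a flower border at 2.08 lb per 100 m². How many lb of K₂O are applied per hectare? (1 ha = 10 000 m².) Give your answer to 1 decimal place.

K₂O per 100 m² = 2.08 × 13% = 0.2704 lb.
Convert to per hectare: 0.2704 × 100 = 27.04 lb.

27.0 lb K₂O per hectare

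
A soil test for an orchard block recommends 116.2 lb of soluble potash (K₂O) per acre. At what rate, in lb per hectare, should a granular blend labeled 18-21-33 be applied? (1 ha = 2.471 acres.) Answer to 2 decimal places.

Product per acre = 116.2 / 33% = 352.121 lb.
Convert to per hectare: 352.121 × 2.471 = 870.092 lb.

870.09 lb of product per hectare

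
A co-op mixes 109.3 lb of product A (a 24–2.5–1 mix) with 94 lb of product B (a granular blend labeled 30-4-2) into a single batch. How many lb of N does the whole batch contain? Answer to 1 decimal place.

54.4 lb N

N mass = 24%×109.3 + 30%×94 = 54.432 lb.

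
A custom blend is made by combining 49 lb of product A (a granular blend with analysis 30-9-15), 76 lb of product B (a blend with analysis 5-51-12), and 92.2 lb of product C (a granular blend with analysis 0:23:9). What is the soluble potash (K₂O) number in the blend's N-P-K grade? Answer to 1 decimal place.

Total mass = 49 + 76 + 92.2 = 217.2 lb.
K₂O mass = 15%×49 + 12%×76 + 9%×92.2 = 24.768 lb.
% K₂O = 24.768 / 217.2 = 11.4033%.

11.4% K₂O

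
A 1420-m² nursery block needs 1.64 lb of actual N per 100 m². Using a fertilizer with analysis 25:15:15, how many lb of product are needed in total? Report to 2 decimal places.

Product per 100 m² = 1.64 / 25% = 6.56 lb.
Total product = 6.56 × 1420 / 100 = 93.152 lb.

93.15 lb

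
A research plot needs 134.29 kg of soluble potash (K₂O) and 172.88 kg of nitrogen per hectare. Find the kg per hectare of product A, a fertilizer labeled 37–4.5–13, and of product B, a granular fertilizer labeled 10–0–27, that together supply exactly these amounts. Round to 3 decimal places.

Let a = kg of product A, b = kg of product B (per hectare).
K₂O: 0.13·a + 0.27·b = 134.29
N: 0.37·a + 0.1·b = 172.88
Eliminate a: (row1) − 0.13/0.37·(row2) → 0.234865·b = 73.5484, so b = 313.1519.
Back-substitute: a = (134.29 − 0.27·313.1519) / 0.13 = 382.6076.

382.608 kg product A, 313.152 kg product B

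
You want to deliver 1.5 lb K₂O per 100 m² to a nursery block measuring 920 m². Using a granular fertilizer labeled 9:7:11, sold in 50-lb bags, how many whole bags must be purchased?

Product per 100 m² = 1.5 / 11% = 13.6364 lb.
Total product = 13.6364 × 920 / 100 = 125.455 lb.
Bags = ⌈125.455 / 50⌉ = 3.

3 bags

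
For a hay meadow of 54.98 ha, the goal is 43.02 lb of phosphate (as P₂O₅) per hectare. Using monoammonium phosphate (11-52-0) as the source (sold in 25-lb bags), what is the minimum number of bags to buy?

Product per hectare = 43.02 / 52% = 82.7308 lb.
Total product = 82.7308 × 54.98 = 4548.54 lb.
Bags = ⌈4548.54 / 25⌉ = 182.

182 bags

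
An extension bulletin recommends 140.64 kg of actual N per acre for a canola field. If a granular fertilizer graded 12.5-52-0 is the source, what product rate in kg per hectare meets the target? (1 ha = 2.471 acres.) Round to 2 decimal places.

2780.17 kg of product per hectare

Product per acre = 140.64 / 12.5% = 1125.12 kg.
Convert to per hectare: 1125.12 × 2.471 = 2780.172 kg.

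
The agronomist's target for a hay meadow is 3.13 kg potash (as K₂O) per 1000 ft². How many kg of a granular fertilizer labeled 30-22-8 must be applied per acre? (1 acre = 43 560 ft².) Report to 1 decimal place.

Product per 1000 ft² = 3.13 / 8% = 39.125 kg.
Convert to per acre: 39.125 × 43.56 = 1704.29 kg.

1704.3 kg of product per acre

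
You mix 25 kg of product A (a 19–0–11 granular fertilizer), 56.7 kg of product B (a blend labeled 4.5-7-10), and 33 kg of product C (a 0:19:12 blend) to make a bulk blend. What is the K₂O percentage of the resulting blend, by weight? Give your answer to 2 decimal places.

Total mass = 25 + 56.7 + 33 = 114.7 kg.
K₂O mass = 11%×25 + 10%×56.7 + 12%×33 = 12.38 kg.
% K₂O = 12.38 / 114.7 = 10.7934%.

10.79% K₂O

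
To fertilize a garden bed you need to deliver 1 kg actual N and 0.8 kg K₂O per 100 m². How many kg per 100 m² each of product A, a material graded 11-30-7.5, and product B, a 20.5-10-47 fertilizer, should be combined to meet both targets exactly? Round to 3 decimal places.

8.424 kg product A, 0.358 kg product B

Let a = kg of product A, b = kg of product B (per 100 m²).
N: 0.11·a + 0.205·b = 1
K₂O: 0.075·a + 0.47·b = 0.8
Eliminate a: (row1) − 0.11/0.075·(row2) → -0.484333·b = -0.173333, so b = 0.35788.
Back-substitute: a = (1 − 0.205·0.35788) / 0.11 = 8.42395.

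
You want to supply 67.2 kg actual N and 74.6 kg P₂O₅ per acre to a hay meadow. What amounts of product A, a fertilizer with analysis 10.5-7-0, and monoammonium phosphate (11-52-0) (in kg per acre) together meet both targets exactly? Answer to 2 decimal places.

Per-acre balance (a = product A, b = monoammonium phosphate):
N: 0.105·a + 0.11·b = 67.2
P₂O₅: 0.07·a + 0.52·b = 74.6
Eliminate a: (row1) − 0.105/0.07·(row2) → -0.67·b = -44.7, so b = 66.7164.
Back-substitute: a = (67.2 − 0.11·66.7164) / 0.105 = 570.107.

570.11 kg product A, 66.72 kg monoammonium phosphate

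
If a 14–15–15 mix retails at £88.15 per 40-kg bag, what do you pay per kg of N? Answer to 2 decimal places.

£15.74 per kg N

N in bag = 40 × 14% = 5.6 kg.
Cost per kg N = £88.15 / 5.6 = £15.7411.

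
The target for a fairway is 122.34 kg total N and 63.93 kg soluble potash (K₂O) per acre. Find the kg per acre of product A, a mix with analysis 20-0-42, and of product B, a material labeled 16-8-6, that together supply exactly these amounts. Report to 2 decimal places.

52.33 kg product A, 699.22 kg product B

Let a = kg of product A, b = kg of product B (per acre).
N: 0.2·a + 0.16·b = 122.34
K₂O: 0.42·a + 0.06·b = 63.93
Solving simultaneously: a = 52.3261, b = 699.217.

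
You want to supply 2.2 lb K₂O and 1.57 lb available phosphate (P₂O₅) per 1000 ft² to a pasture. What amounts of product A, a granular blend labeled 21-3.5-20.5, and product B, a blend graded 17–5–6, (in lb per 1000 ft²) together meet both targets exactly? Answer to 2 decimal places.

1.94 lb product A, 30.04 lb product B

With a, b = lb per 1000 ft² of product A and product B:
K₂O: 0.205·a + 0.06·b = 2.2
P₂O₅: 0.035·a + 0.05·b = 1.57
Eliminate a: (row1) − 0.205/0.035·(row2) → -0.232857·b = -6.99571, so b = 30.0429.
Back-substitute: a = (2.2 − 0.06·30.0429) / 0.205 = 1.93865.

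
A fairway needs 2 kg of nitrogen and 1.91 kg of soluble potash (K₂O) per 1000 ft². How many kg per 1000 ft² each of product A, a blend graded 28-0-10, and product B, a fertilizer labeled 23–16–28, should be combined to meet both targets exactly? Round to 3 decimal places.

2.179 kg product A, 6.043 kg product B

With a, b = kg per 1000 ft² of product A and product B:
N: 0.28·a + 0.23·b = 2
K₂O: 0.1·a + 0.28·b = 1.91
Eliminate b: (row1) − 0.23/0.28·(row2) → 0.197857·a = 0.431071, so a = 2.1787.
Then b = (1.91 − 0.1·2.1787) / 0.28 = 6.04332.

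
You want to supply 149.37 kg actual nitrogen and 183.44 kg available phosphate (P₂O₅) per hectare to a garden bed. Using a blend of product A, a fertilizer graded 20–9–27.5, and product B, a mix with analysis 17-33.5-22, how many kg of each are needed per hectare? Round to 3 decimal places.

With a, b = kg per hectare of product A and product B:
N: 0.2·a + 0.17·b = 149.37
P₂O₅: 0.09·a + 0.335·b = 183.44
Solving simultaneously: a = 364.6838, b = 449.6074.

364.684 kg product A, 449.607 kg product B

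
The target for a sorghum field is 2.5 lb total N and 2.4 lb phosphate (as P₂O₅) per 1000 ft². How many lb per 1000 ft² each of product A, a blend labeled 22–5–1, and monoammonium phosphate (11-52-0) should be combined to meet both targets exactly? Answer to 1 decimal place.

9.5 lb product A, 3.7 lb monoammonium phosphate

With a, b = lb per 1000 ft² of product A and monoammonium phosphate:
N: 0.22·a + 0.11·b = 2.5
P₂O₅: 0.05·a + 0.52·b = 2.4
From row1: a = (2.5 − 0.11·b) / 0.22.
Into row2: 0.05·(2.5 − 0.11·b)/0.22 + 0.52·b = 2.4 → b = 3.70064, a = 9.51331.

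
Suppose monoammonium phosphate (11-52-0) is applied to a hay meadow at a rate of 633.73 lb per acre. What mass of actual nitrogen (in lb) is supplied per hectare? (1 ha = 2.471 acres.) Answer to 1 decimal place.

nitrogen per acre = 633.73 × 11% = 69.7103 lb.
Convert to per hectare: 69.7103 × 2.471 = 172.254 lb.

172.3 lb N per hectare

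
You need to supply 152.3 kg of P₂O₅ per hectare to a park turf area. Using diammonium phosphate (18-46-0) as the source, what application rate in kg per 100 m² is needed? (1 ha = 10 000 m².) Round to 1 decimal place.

Product per hectare = 152.3 / 46% = 331.087 kg.
Convert to per 100 m²: 331.087 × 0.01 = 3.31087 kg.

3.3 kg of product per hundred sq m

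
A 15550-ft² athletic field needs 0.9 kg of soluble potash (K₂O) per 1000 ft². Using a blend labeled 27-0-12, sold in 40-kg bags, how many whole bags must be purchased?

Product per 1000 ft² = 0.9 / 12% = 7.5 kg.
Total product = 7.5 × 15550 / 1000 = 116.625 kg.
Bags = ⌈116.625 / 40⌉ = 3.

3 bags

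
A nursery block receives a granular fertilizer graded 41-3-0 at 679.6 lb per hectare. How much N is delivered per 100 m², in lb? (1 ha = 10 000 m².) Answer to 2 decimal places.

2.79 lb N per hundred sq m

nitrogen per hectare = 679.6 × 41% = 278.636 lb.
Convert to per 100 m²: 278.636 × 0.01 = 2.78636 lb.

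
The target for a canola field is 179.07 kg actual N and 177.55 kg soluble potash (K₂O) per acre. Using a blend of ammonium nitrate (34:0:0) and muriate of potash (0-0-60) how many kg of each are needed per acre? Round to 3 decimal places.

526.676 kg ammonium nitrate, 295.917 kg muriate of potash

Let a = kg of ammonium nitrate, b = kg of muriate of potash (per acre).
N: 0.34·a + 0·b = 179.07
K₂O: 0·a + 0.6·b = 177.55
Solving simultaneously: a = 526.67647, b = 295.9167.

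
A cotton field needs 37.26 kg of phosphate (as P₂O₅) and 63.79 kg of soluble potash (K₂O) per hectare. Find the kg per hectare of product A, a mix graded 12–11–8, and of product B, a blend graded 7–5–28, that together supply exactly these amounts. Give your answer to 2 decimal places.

With a, b = kg per hectare of product A and product B:
P₂O₅: 0.11·a + 0.05·b = 37.26
K₂O: 0.08·a + 0.28·b = 63.79
Solving simultaneously: a = 270.272, b = 150.601.

270.27 kg product A, 150.60 kg product B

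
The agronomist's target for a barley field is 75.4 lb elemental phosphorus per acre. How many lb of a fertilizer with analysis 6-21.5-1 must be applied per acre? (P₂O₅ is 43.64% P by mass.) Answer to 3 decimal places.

As P₂O₅: 75.4 / 0.4364 = 172.777 lb per acre.
Product per acre = 172.777 / 21.5% = 803.6152 lb.

803.615 lb of product per acre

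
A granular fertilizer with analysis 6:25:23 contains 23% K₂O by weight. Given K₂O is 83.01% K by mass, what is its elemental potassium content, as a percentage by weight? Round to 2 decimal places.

19.09% K

%K = 23 × 0.8301 = 19.0923%.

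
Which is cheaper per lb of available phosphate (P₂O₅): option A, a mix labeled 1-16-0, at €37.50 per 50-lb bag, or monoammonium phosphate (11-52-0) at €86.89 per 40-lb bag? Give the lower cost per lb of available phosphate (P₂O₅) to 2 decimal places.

option A: P₂O₅ per bag = 50 × 16% = 8 lb; cost = 37.50 / 8 = €4.6875/lb P₂O₅.
monoammonium phosphate: P₂O₅ per bag = 40 × 52% = 20.8 lb; cost = 86.89 / 20.8 = €4.1774/lb P₂O₅.
monoammonium phosphate is cheaper.

€4.18 per lb P₂O₅ (monoammonium phosphate)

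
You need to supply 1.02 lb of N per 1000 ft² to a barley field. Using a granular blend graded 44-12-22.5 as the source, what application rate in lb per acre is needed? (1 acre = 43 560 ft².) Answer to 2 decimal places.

100.98 lb of product per acre

Product per 1000 ft² = 1.02 / 44% = 2.31818 lb.
Convert to per acre: 2.31818 × 43.56 = 100.98 lb.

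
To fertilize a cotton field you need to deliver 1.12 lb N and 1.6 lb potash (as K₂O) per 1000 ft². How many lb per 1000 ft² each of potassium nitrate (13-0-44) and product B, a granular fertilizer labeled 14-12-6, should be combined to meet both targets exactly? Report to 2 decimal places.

2.91 lb potassium nitrate, 5.29 lb product B

Let a = lb of potassium nitrate, b = lb of product B (per 1000 ft²).
N: 0.13·a + 0.14·b = 1.12
K₂O: 0.44·a + 0.06·b = 1.6
Eliminate a: (row1) − 0.13/0.44·(row2) → 0.122273·b = 0.647273, so b = 5.29368.
Back-substitute: a = (1.12 − 0.14·5.29368) / 0.13 = 2.9145.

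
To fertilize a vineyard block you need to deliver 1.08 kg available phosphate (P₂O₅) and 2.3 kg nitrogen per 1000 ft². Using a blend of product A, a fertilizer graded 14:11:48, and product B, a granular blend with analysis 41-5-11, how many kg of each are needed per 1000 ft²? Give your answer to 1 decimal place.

Let a = kg of product A, b = kg of product B (per 1000 ft²).
P₂O₅: 0.11·a + 0.05·b = 1.08
N: 0.14·a + 0.41·b = 2.3
Eliminate a: (row1) − 0.11/0.14·(row2) → -0.272143·b = -0.727143, so b = 2.67192.
Back-substitute: a = (1.08 − 0.05·2.67192) / 0.11 = 8.60367.

8.6 kg product A, 2.7 kg product B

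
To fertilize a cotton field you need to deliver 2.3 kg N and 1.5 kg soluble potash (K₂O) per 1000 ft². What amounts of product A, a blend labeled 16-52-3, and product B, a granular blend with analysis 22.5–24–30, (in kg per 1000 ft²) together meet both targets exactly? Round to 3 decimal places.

Per-1000 ft² balance (a = product A, b = product B):
N: 0.16·a + 0.225·b = 2.3
K₂O: 0.03·a + 0.3·b = 1.5
From row1: a = (2.3 − 0.225·b) / 0.16.
Into row2: 0.03·(2.3 − 0.225·b)/0.16 + 0.3·b = 1.5 → b = 4.14545, a = 8.54545.

8.545 kg product A, 4.145 kg product B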